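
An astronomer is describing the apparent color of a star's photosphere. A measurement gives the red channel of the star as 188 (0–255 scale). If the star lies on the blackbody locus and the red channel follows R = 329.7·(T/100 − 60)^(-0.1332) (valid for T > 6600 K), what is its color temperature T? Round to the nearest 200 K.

(t − 60)^(-0.1332) = 188/329.7 = 0.57022.
t − 60 = 0.57022^(1/-0.1332) = 0.57022^(-7.508) = 67.848, so t = 127.848.
T = 100·t = 12785 K → 12800 K to the nearest 200 K.

12800 K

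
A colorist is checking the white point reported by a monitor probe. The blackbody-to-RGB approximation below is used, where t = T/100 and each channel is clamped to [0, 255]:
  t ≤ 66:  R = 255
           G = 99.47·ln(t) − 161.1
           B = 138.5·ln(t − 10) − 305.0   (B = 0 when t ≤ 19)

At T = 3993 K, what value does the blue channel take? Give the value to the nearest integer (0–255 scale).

t = 3993/100 = 39.93; the t ≤ 66 branch applies.
B = 138.5·ln(39.93 − 10) − 305.0 = 138.5·ln 29.93 − 305.0 = 138.5·3.3989 − 305.0 = 165.742.
Rounded: 166.

166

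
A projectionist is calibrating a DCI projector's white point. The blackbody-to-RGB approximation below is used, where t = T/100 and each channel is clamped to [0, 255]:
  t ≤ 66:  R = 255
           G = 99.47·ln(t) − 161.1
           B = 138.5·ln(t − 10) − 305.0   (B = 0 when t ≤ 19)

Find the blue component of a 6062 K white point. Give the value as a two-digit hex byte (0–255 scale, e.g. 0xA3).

t = 6062/100 = 60.62; the t ≤ 66 branch applies.
B = 138.5·ln(60.62 − 10) − 305.0 = 138.5·ln 50.62 − 305.0 = 138.5·3.9243 − 305.0 = 238.522.
Rounded: 239; in hex, 0xEF.

0xEF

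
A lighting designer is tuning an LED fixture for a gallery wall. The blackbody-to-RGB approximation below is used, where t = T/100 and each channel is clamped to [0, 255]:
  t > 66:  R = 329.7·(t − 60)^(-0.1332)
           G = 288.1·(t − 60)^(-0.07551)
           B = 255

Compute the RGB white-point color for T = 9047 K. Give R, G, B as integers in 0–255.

R=209, G=223, B=255

t = 9047/100 = 90.47; the t > 66 branch applies.
R = 329.7·(90.47 − 60)^(-0.1332) = 329.7·30.47^(-0.1332) = 329.7·0.63438 = 209.154.
G = 288.1·(90.47 − 60)^(-0.07551) = 288.1·30.47^(-0.07551) = 288.1·0.77260 = 222.585.
B = 255 by definition for t > 66.
Rounded: (209, 223, 255).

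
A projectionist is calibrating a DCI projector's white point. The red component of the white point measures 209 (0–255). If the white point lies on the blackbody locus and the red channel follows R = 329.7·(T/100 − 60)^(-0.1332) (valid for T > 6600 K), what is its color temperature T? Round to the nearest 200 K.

(t − 60)^(-0.1332) = 209/329.7 = 0.63391.
t − 60 = 0.63391^(1/-0.1332) = 0.63391^(-7.508) = 30.639, so t = 90.639.
T = 100·t = 9064 K → 9000 K to the nearest 200 K.

9000 K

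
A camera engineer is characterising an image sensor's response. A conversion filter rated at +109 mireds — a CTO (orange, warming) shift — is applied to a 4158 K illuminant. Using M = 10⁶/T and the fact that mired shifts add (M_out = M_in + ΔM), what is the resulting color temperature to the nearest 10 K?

M_in = 10⁶/4158 = 240.50 mireds.
M_out = 240.50 + (+109) = 349.50 mireds.
T_out = 10⁶/349.50 = 2861.2 K → 2860 K.

2860 K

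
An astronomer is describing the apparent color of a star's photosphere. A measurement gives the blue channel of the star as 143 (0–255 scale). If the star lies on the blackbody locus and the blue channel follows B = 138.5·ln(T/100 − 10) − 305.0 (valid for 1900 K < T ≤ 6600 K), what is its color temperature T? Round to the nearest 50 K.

ln(t − 10) = (143 + 305.0) / 138.5 = 3.2347.
t − 10 = e^3.2347 = 25.398, so t = 35.398.
T = 100·t = 3540 K → 3550 K to the nearest 50 K.

3550 K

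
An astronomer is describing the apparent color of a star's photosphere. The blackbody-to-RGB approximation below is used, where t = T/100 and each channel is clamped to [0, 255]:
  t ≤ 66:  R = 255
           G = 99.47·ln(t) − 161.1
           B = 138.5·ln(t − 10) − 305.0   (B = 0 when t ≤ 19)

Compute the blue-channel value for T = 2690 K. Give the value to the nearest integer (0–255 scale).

t = 2690/100 = 26.9; the t ≤ 66 branch applies.
B = 138.5·ln(26.9 − 10) − 305.0 = 138.5·ln 16.9 − 305.0 = 138.5·2.8273 − 305.0 = 86.583.
Rounded: 87.

87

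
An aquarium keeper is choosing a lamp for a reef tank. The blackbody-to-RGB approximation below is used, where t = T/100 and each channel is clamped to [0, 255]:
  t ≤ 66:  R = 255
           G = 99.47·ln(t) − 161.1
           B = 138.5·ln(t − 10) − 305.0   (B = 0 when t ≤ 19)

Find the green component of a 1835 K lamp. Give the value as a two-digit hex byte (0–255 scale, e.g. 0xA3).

0x80

t = 1835/100 = 18.35; the t ≤ 66 branch applies.
G = 99.47·ln 18.35 − 161.1 = 99.47·2.9096 − 161.1 = 128.321.
Rounded: 128; in hex, 0x80.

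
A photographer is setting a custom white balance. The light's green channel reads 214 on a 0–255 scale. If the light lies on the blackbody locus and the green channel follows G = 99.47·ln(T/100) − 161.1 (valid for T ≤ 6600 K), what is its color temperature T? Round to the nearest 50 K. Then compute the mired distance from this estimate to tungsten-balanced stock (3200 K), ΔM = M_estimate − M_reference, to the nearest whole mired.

ln t = (214 + 161.1) / 99.47 = 3.7710.
t = e^3.7710 = 43.423.
T = 100·t = 4342 K → 4350 K to the nearest 50 K.
M_estimate = 10⁶/4350 = 229.89; M_reference = 10⁶/3200 = 312.50.
ΔM = 229.89 − 312.50 = -82.61 → -83 mireds.

-83 mireds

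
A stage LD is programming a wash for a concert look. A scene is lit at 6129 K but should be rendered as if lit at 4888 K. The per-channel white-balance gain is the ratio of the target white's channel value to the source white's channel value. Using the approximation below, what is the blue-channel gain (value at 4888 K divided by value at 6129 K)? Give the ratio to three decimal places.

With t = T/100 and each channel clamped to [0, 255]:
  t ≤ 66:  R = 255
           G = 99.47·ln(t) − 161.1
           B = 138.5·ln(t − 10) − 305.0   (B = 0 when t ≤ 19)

At 6129 K (t = 61.29):
  B = 138.5·ln(61.29 − 10) − 305.0 = 138.5·ln 51.29 − 305.0 = 138.5·3.9375 − 305.0 = 240.343.
At 4888 K (t = 48.88):
  B = 138.5·ln(48.88 − 10) − 305.0 = 138.5·ln 38.88 − 305.0 = 138.5·3.6605 − 305.0 = 201.976.
Gain = 201.976 / 240.343 = 0.8404 → 0.840.

0.840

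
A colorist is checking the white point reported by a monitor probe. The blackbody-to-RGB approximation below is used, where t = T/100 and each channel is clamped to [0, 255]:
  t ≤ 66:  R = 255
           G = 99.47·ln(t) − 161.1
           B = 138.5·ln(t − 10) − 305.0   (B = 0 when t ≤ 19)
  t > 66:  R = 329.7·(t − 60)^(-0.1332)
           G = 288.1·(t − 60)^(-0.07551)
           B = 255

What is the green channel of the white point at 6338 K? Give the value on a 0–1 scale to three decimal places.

0.987

t = 6338/100 = 63.38; the t ≤ 66 branch applies.
G = 99.47·ln 63.38 − 161.1 = 99.47·4.1491 − 161.1 = 251.616.
On a 0–1 scale: 251.616/255 = 0.9867 → 0.987.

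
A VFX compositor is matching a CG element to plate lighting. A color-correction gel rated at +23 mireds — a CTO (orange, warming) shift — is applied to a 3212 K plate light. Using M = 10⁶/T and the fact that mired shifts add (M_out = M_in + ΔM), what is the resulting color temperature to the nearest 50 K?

M_in = 10⁶/3212 = 311.33 mireds.
M_out = 311.33 + (+23) = 334.33 mireds.
T_out = 10⁶/334.33 = 2991.0 K → 3000 K.

3000 K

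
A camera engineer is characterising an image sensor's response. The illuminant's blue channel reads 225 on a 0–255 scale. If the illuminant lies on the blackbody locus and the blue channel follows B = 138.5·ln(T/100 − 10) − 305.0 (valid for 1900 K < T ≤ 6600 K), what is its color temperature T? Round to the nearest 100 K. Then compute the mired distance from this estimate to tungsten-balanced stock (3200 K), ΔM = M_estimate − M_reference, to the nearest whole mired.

ln(t − 10) = (225 + 305.0) / 138.5 = 3.8267.
t − 10 = e^3.8267 = 45.911, so t = 55.911.
T = 100·t = 5591 K → 5600 K to the nearest 100 K.
M_estimate = 10⁶/5600 = 178.57; M_reference = 10⁶/3200 = 312.50.
ΔM = 178.57 − 312.50 = -133.93 → -134 mireds.

-134 mireds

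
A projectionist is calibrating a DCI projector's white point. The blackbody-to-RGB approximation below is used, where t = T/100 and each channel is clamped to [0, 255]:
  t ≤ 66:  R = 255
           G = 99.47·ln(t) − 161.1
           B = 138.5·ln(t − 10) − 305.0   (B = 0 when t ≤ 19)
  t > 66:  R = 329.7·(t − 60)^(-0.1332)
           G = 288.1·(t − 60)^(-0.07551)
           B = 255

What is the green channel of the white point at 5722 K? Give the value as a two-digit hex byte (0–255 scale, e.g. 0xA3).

0xF1

t = 5722/100 = 57.22; the t ≤ 66 branch applies.
G = 99.47·ln 57.22 − 161.1 = 99.47·4.0469 − 161.1 = 241.445.
Rounded: 241; in hex, 0xF1.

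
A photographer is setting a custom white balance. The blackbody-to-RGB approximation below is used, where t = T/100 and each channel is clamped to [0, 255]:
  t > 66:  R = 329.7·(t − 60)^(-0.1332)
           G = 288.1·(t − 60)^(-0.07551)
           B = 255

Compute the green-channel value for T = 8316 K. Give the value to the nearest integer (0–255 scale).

t = 8316/100 = 83.16; the t > 66 branch applies.
G = 288.1·(83.16 − 60)^(-0.07551) = 288.1·23.16^(-0.07551) = 288.1·0.78877 = 227.244.
Rounded: 227.

227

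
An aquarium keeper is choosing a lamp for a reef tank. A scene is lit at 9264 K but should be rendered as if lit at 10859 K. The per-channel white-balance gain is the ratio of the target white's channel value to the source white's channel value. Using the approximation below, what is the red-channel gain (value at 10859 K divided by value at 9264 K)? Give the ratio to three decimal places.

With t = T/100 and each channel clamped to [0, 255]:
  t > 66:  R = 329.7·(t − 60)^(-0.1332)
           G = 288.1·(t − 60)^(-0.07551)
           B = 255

0.948

At 9264 K (t = 92.64):
  R = 329.7·(92.64 − 60)^(-0.1332) = 329.7·32.64^(-0.1332) = 329.7·0.62859 = 207.247.
At 10859 K (t = 108.59):
  R = 329.7·(108.59 − 60)^(-0.1332) = 329.7·48.59^(-0.1332) = 329.7·0.59615 = 196.549.
Gain = 196.549 / 207.247 = 0.9484 → 0.948.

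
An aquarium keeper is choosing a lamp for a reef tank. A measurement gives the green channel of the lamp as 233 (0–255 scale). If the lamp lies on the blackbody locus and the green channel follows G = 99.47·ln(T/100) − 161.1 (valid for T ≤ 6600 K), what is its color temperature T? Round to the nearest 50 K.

ln t = (233 + 161.1) / 99.47 = 3.9620.
t = e^3.9620 = 52.562.
T = 100·t = 5256 K → 5250 K to the nearest 50 K.

5250 K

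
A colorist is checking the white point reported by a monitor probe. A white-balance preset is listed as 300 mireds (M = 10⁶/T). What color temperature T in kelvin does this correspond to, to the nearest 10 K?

3330 K

T = 10⁶ / 300 = 3333.33 K → 3330 K.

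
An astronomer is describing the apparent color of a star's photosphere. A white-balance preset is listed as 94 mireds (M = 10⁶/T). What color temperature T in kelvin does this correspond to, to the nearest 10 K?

10640 K

T = 10⁶ / 94 = 10638.30 K → 10640 K.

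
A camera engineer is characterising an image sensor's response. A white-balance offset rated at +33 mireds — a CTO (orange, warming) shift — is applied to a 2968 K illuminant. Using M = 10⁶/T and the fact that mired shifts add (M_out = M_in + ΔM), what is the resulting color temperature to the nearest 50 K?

M_in = 10⁶/2968 = 336.93 mireds.
M_out = 336.93 + (+33) = 369.93 mireds.
T_out = 10⁶/369.93 = 2703.2 K → 2700 K.

2700 K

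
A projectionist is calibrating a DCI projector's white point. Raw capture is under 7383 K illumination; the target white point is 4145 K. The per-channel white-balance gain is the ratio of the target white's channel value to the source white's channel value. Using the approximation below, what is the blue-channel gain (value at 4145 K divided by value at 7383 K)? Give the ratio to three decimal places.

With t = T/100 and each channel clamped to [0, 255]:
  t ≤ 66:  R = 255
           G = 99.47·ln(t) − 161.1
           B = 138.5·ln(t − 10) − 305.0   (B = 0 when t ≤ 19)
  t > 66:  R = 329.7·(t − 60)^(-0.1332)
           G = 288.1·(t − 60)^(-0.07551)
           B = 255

0.677

At 7383 K (t = 73.83):
  B = 255 by definition for t > 66.
At 4145 K (t = 41.45):
  B = 138.5·ln(41.45 − 10) − 305.0 = 138.5·ln 31.45 − 305.0 = 138.5·3.4484 − 305.0 = 172.603.
Gain = 172.603 / 255.000 = 0.6769 → 0.677.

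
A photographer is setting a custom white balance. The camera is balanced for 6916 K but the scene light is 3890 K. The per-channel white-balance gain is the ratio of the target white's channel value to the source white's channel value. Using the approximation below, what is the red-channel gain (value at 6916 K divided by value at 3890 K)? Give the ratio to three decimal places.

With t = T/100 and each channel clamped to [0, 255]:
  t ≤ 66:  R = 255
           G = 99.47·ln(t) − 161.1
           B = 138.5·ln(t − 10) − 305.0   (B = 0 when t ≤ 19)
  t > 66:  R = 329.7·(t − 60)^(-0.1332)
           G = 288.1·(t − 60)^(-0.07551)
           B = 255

At 3890 K (t = 38.9):
  R = 255 by definition for t ≤ 66.
At 6916 K (t = 69.16):
  R = 329.7·(69.16 − 60)^(-0.1332) = 329.7·9.16^(-0.1332) = 329.7·0.74452 = 245.468.
Gain = 245.468 / 255.000 = 0.9626 → 0.963.

0.963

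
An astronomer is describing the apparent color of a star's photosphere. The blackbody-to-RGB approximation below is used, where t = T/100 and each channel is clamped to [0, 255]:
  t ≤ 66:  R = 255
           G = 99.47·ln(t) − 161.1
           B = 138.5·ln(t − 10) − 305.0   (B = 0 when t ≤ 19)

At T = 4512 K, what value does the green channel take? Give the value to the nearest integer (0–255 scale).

t = 4512/100 = 45.12; the t ≤ 66 branch applies.
G = 99.47·ln 45.12 − 161.1 = 99.47·3.8093 − 161.1 = 217.814.
Rounded: 218.

218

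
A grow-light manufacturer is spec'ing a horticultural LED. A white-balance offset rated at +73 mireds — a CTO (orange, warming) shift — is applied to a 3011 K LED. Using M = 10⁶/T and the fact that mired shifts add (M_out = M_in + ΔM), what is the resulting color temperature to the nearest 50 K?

M_in = 10⁶/3011 = 332.12 mireds.
M_out = 332.12 + (+73) = 405.12 mireds.
T_out = 10⁶/405.12 = 2468.4 K → 2450 K.

2450 K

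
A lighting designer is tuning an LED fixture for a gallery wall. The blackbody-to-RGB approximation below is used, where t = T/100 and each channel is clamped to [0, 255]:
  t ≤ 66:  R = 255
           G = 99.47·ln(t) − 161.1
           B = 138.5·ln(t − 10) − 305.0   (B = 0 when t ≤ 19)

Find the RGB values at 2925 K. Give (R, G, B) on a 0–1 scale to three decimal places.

(1.000, 0.685, 0.410)

t = 2925/100 = 29.25; the t ≤ 66 branch applies.
R = 255 by definition for t ≤ 66.
G = 99.47·ln 29.25 − 161.1 = 99.47·3.3759 − 161.1 = 174.699.
B = 138.5·ln(29.25 − 10) − 305.0 = 138.5·ln 19.25 − 305.0 = 138.5·2.9575 − 305.0 = 104.615.
Dividing each by 255: (1.0000, 0.6851, 0.4103) → (1.000, 0.685, 0.410).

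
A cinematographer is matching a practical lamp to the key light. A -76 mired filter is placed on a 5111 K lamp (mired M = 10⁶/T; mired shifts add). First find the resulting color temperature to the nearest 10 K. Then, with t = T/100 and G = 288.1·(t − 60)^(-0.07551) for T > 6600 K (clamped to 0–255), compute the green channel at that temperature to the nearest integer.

227

M_in = 10⁶/5111 = 195.66; M_out = 195.66 + (-76) = 119.66.
T_out = 10⁶/119.66 = 8357.3 K → 8360 K; t = 83.6.
G = 288.1·(83.6 − 60)^(-0.07551) = 288.1·23.6^(-0.07551) = 288.1·0.78765 = 226.921.
Rounded: 227.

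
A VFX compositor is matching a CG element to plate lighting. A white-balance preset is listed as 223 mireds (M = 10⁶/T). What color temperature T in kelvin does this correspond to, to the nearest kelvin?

T = 10⁶ / 223 = 4484.30 K → 4484 K.

4484 K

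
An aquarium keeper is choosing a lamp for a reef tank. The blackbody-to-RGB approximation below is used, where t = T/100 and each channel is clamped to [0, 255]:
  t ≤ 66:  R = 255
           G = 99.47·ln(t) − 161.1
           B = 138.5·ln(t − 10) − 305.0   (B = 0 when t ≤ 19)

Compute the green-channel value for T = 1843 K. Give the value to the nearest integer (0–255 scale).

129

t = 1843/100 = 18.43; the t ≤ 66 branch applies.
G = 99.47·ln 18.43 − 161.1 = 99.47·2.9140 − 161.1 = 128.754.
Rounded: 129.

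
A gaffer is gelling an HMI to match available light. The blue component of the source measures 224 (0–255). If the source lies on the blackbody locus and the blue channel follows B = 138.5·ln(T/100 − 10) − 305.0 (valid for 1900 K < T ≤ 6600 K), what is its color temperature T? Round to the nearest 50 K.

ln(t − 10) = (224 + 305.0) / 138.5 = 3.8195.
t − 10 = e^3.8195 = 45.581, so t = 55.581.
T = 100·t = 5558 K → 5550 K to the nearest 50 K.

5550 K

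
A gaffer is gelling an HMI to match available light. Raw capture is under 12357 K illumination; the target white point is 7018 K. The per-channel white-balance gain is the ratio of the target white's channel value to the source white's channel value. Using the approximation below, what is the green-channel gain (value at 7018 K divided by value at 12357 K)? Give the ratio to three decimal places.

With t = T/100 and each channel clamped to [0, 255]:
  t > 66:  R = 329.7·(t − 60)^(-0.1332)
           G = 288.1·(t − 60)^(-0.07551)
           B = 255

1.148

At 12357 K (t = 123.57):
  G = 288.1·(123.57 − 60)^(-0.07551) = 288.1·63.57^(-0.07551) = 288.1·0.73086 = 210.562.
At 7018 K (t = 70.18):
  G = 288.1·(70.18 − 60)^(-0.07551) = 288.1·10.18^(-0.07551) = 288.1·0.83928 = 241.796.
Gain = 241.796 / 210.562 = 1.1483 → 1.148.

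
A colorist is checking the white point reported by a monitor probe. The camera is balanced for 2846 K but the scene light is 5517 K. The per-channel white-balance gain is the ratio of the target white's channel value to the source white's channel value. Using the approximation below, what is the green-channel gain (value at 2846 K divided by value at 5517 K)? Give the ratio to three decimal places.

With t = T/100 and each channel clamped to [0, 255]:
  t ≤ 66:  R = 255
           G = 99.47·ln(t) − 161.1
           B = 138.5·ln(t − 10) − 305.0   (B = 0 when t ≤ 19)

0.723

At 5517 K (t = 55.17):
  G = 99.47·ln 55.17 − 161.1 = 99.47·4.0104 − 161.1 = 237.816.
At 2846 K (t = 28.46):
  G = 99.47·ln 28.46 − 161.1 = 99.47·3.3485 − 161.1 = 171.975.
Gain = 171.975 / 237.816 = 0.7231 → 0.723.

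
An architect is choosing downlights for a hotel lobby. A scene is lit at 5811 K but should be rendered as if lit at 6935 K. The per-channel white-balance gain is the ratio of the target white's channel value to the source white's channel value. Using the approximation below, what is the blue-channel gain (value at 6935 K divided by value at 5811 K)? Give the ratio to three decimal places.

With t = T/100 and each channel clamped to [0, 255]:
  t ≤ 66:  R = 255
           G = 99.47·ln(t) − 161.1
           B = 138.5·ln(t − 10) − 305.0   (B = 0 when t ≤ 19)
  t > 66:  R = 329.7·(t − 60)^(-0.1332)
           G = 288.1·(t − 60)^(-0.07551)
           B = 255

1.102

At 5811 K (t = 58.11):
  B = 138.5·ln(58.11 − 10) − 305.0 = 138.5·ln 48.11 − 305.0 = 138.5·3.8735 − 305.0 = 231.478.
At 6935 K (t = 69.35):
  B = 255 by definition for t > 66.
Gain = 255.000 / 231.478 = 1.1016 → 1.102.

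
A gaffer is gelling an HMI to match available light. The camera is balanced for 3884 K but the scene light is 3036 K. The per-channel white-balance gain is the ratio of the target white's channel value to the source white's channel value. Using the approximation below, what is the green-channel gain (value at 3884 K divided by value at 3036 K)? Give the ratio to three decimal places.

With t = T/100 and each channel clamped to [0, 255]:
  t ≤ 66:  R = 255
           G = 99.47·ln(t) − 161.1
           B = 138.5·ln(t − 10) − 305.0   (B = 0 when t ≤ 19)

At 3036 K (t = 30.36):
  G = 99.47·ln 30.36 − 161.1 = 99.47·3.4131 − 161.1 = 178.404.
At 3884 K (t = 38.84):
  G = 99.47·ln 38.84 − 161.1 = 99.47·3.6595 − 161.1 = 202.906.
Gain = 202.906 / 178.404 = 1.1373 → 1.137.

1.137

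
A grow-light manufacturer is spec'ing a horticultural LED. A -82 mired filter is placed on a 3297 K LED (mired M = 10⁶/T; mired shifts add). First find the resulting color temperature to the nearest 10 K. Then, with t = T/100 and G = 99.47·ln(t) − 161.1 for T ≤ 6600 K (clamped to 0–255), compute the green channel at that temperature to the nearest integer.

218

M_in = 10⁶/3297 = 303.31; M_out = 303.31 + (-82) = 221.31.
T_out = 10⁶/221.31 = 4518.6 K → 4520 K; t = 45.2.
G = 99.47·ln 45.2 − 161.1 = 99.47·3.8111 − 161.1 = 217.990.
Rounded: 218.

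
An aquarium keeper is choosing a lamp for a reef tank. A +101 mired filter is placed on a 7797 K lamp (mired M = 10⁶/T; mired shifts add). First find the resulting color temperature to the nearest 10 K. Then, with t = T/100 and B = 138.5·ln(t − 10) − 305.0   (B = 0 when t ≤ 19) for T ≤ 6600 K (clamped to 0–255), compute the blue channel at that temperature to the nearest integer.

M_in = 10⁶/7797 = 128.25; M_out = 128.25 + (+101) = 229.25.
T_out = 10⁶/229.25 = 4362.0 K → 4360 K; t = 43.6.
B = 138.5·ln(43.6 − 10) − 305.0 = 138.5·ln 33.6 − 305.0 = 138.5·3.5145 − 305.0 = 181.762.
Rounded: 182.

182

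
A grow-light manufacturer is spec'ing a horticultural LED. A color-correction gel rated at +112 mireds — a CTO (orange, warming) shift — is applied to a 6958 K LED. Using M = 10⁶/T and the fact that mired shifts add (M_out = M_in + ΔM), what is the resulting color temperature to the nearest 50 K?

M_in = 10⁶/6958 = 143.72 mireds.
M_out = 143.72 + (+112) = 255.72 mireds.
T_out = 10⁶/255.72 = 3910.5 K → 3900 K.

3900 K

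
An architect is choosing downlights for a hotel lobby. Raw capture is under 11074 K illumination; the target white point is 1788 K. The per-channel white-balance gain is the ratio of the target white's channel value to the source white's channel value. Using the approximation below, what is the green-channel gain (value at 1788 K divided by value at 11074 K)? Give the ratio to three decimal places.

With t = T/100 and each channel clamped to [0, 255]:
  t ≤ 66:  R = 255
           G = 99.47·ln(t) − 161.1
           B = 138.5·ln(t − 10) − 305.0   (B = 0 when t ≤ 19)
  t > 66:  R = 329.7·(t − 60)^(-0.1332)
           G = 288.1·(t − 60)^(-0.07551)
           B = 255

0.587

At 11074 K (t = 110.74):
  G = 288.1·(110.74 − 60)^(-0.07551) = 288.1·50.74^(-0.07551) = 288.1·0.74341 = 214.177.
At 1788 K (t = 17.88):
  G = 99.47·ln 17.88 − 161.1 = 99.47·2.8837 − 161.1 = 125.740.
Gain = 125.740 / 214.177 = 0.5871 → 0.587.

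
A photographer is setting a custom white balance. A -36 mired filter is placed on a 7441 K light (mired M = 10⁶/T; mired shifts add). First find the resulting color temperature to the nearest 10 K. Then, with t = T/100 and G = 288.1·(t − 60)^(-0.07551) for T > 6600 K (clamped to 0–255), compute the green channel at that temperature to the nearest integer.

M_in = 10⁶/7441 = 134.39; M_out = 134.39 + (-36) = 98.39.
T_out = 10⁶/98.39 = 10163.6 K → 10160 K; t = 101.6.
G = 288.1·(101.6 − 60)^(-0.07551) = 288.1·41.6^(-0.07551) = 288.1·0.75464 = 217.413.
Rounded: 217.

217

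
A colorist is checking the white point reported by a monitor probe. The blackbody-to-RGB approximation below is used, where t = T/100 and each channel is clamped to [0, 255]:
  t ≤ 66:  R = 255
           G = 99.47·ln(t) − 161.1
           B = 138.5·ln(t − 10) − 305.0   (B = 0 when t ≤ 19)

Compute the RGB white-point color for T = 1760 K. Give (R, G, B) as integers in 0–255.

(255, 124, 0)

t = 1760/100 = 17.6; the t ≤ 66 branch applies.
R = 255 by definition for t ≤ 66.
G = 99.47·ln 17.6 − 161.1 = 99.47·2.8679 − 161.1 = 124.170.
t = 17.6 ≤ 19, so B = 0.
Rounded: (255, 124, 0).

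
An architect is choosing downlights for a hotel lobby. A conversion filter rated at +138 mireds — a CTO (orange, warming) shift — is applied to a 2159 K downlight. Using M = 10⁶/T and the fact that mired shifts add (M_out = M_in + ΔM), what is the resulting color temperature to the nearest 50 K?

M_in = 10⁶/2159 = 463.18 mireds.
M_out = 463.18 + (+138) = 601.18 mireds.
T_out = 10⁶/601.18 = 1663.4 K → 1650 K.

1650 K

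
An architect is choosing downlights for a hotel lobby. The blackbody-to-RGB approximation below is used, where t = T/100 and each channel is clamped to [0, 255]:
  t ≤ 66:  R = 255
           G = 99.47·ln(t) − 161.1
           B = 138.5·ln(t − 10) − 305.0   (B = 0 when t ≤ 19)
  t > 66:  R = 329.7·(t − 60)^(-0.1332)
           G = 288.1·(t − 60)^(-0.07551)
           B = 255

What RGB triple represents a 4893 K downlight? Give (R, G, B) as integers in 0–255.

(255, 226, 202)

t = 4893/100 = 48.93; the t ≤ 66 branch applies.
R = 255 by definition for t ≤ 66.
G = 99.47·ln 48.93 − 161.1 = 99.47·3.8904 − 161.1 = 225.877.
B = 138.5·ln(48.93 − 10) − 305.0 = 138.5·ln 38.93 − 305.0 = 138.5·3.6618 − 305.0 = 202.154.
Rounded: (255, 226, 202).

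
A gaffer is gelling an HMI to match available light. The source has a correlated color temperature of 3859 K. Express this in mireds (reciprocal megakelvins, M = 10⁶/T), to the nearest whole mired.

M = 10⁶ / 3859 = 259.134 → 259 mireds.

259 mireds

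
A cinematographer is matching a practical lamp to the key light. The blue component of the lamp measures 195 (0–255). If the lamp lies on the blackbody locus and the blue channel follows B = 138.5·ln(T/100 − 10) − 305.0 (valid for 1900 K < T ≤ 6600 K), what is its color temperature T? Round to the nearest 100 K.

ln(t − 10) = (195 + 305.0) / 138.5 = 3.6101.
t − 10 = e^3.6101 = 36.970, so t = 46.970.
T = 100·t = 4697 K → 4700 K to the nearest 100 K.

4700 K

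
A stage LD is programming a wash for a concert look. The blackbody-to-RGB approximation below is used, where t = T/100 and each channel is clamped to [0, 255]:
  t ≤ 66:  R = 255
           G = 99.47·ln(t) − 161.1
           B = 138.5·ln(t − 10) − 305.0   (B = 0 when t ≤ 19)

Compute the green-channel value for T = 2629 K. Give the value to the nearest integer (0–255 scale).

t = 2629/100 = 26.29; the t ≤ 66 branch applies.
G = 99.47·ln 26.29 − 161.1 = 99.47·3.2692 − 161.1 = 164.086.
Rounded: 164.

164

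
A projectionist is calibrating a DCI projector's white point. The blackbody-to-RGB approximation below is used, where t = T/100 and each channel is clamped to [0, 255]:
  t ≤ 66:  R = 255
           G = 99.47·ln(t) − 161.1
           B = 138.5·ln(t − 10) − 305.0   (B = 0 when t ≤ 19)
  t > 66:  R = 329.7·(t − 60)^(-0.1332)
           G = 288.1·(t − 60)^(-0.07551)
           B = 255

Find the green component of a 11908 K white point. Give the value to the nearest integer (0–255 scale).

t = 11908/100 = 119.08; the t > 66 branch applies.
G = 288.1·(119.08 − 60)^(-0.07551) = 288.1·59.08^(-0.07551) = 288.1·0.73492 = 211.730.
Rounded: 212.

212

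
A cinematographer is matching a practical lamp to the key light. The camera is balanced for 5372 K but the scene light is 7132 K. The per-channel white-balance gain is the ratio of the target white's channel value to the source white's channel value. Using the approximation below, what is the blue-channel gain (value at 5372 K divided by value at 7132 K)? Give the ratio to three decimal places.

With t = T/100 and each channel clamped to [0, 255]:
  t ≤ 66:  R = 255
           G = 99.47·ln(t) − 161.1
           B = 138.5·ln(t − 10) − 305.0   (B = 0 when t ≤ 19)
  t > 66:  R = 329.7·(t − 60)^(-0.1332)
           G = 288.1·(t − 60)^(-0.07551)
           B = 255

0.856

At 7132 K (t = 71.32):
  B = 255 by definition for t > 66.
At 5372 K (t = 53.72):
  B = 138.5·ln(53.72 − 10) − 305.0 = 138.5·ln 43.72 − 305.0 = 138.5·3.7778 − 305.0 = 218.226.
Gain = 218.226 / 255.000 = 0.8558 → 0.856.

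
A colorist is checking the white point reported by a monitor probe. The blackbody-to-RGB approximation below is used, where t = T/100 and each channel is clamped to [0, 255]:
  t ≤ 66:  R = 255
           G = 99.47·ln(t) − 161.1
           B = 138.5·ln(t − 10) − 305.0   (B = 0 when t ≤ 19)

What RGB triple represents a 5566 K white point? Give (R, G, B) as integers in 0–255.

t = 5566/100 = 55.66; the t ≤ 66 branch applies.
R = 255 by definition for t ≤ 66.
G = 99.47·ln 55.66 − 161.1 = 99.47·4.0193 − 161.1 = 238.696.
B = 138.5·ln(55.66 − 10) − 305.0 = 138.5·ln 45.66 − 305.0 = 138.5·3.8212 − 305.0 = 224.239.
Rounded: (255, 239, 224).

(255, 239, 224)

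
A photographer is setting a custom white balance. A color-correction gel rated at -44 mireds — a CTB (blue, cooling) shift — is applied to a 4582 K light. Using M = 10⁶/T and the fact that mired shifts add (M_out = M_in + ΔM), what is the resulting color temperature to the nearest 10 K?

5740 K

M_in = 10⁶/4582 = 218.25 mireds.
M_out = 218.25 + (-44) = 174.25 mireds.
T_out = 10⁶/174.25 = 5739.0 K → 5740 K.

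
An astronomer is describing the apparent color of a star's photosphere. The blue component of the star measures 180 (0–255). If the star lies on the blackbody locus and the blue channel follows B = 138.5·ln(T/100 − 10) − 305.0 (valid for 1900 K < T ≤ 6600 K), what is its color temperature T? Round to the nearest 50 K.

ln(t − 10) = (180 + 305.0) / 138.5 = 3.5018.
t − 10 = e^3.5018 = 33.175, so t = 43.175.
T = 100·t = 4318 K → 4300 K to the nearest 50 K.

4300 K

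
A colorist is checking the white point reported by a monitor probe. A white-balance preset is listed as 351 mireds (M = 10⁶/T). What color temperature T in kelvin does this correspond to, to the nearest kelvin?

T = 10⁶ / 351 = 2849.00 K → 2849 K.

2849 K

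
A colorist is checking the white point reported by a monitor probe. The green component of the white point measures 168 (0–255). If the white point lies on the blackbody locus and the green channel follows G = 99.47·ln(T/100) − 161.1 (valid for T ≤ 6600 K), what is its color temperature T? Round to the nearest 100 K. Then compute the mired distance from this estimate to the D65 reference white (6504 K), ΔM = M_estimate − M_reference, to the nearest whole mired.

+217 mireds

ln t = (168 + 161.1) / 99.47 = 3.3085.
t = e^3.3085 = 27.345.
T = 100·t = 2735 K → 2700 K to the nearest 100 K.
M_estimate = 10⁶/2700 = 370.37; M_reference = 10⁶/6504 = 153.75.
ΔM = 370.37 − 153.75 = 216.62 → +217 mireds.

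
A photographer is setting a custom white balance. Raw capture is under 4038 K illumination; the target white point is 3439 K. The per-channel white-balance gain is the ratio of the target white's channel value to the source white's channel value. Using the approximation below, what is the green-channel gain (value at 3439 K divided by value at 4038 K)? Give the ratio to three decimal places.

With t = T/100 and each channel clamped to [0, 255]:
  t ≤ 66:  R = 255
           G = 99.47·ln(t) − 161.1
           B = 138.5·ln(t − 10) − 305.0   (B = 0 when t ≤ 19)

At 4038 K (t = 40.38):
  G = 99.47·ln 40.38 − 161.1 = 99.47·3.6983 − 161.1 = 206.773.
At 3439 K (t = 34.39):
  G = 99.47·ln 34.39 − 161.1 = 99.47·3.5378 − 161.1 = 190.802.
Gain = 190.802 / 206.773 = 0.9228 → 0.923.

0.923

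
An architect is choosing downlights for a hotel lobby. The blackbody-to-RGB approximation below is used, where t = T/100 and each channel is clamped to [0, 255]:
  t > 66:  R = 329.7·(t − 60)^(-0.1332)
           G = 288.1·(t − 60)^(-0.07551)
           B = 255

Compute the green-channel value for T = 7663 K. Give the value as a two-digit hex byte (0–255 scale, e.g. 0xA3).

t = 7663/100 = 76.63; the t > 66 branch applies.
G = 288.1·(76.63 − 60)^(-0.07551) = 288.1·16.63^(-0.07551) = 288.1·0.80874 = 232.999.
Rounded: 233; in hex, 0xE9.

0xE9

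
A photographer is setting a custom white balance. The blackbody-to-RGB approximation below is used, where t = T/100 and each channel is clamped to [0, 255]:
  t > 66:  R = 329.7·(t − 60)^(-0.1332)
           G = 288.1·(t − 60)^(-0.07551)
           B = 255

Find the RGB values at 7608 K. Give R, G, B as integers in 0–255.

t = 7608/100 = 76.08; the t > 66 branch applies.
R = 329.7·(76.08 − 60)^(-0.1332) = 329.7·16.08^(-0.1332) = 329.7·0.69075 = 227.741.
G = 288.1·(76.08 − 60)^(-0.07551) = 288.1·16.08^(-0.07551) = 288.1·0.81080 = 233.591.
B = 255 by definition for t > 66.
Rounded: (228, 234, 255).

R=228, G=234, B=255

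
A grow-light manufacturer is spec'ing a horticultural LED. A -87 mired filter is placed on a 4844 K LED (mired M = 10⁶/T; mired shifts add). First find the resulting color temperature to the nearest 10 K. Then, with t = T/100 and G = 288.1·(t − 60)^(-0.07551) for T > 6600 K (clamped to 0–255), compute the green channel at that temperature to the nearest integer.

M_in = 10⁶/4844 = 206.44; M_out = 206.44 + (-87) = 119.44.
T_out = 10⁶/119.44 = 8372.3 K → 8370 K; t = 83.7.
G = 288.1·(83.7 − 60)^(-0.07551) = 288.1·23.7^(-0.07551) = 288.1·0.78740 = 226.849.
Rounded: 227.

227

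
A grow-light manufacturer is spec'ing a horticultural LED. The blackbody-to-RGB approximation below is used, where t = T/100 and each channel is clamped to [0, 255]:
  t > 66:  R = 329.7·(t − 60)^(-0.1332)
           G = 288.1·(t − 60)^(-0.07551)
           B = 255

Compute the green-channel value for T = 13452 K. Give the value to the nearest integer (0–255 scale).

208

t = 13452/100 = 134.52; the t > 66 branch applies.
G = 288.1·(134.52 − 60)^(-0.07551) = 288.1·74.52^(-0.07551) = 288.1·0.72215 = 208.050.
Rounded: 208.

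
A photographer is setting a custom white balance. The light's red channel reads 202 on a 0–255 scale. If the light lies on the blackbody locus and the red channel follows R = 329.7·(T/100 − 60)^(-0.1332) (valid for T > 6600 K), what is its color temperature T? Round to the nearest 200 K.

10000 K

(t − 60)^(-0.1332) = 202/329.7 = 0.61268.
t − 60 = 0.61268^(1/-0.1332) = 0.61268^(-7.508) = 39.569, so t = 99.569.
T = 100·t = 9957 K → 10000 K to the nearest 200 K.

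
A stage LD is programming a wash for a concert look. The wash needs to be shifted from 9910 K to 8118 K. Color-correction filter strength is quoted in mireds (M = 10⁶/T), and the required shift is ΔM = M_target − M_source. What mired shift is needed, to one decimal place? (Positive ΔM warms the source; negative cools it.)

M_source = 10⁶/9910 = 100.908; M_target = 10⁶/8118 = 123.183.
ΔM = 123.183 − 100.908 = 22.275 → +22.3 mireds, a warming shift.

+22.3 mireds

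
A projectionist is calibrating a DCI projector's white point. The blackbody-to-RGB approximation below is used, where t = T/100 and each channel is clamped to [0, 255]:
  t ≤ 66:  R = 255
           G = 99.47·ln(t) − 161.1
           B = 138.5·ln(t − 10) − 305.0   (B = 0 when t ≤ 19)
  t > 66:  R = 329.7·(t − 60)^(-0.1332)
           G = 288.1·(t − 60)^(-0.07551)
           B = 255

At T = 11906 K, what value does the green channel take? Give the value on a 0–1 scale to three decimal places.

0.830

t = 11906/100 = 119.06; the t > 66 branch applies.
G = 288.1·(119.06 − 60)^(-0.07551) = 288.1·59.06^(-0.07551) = 288.1·0.73494 = 211.735.
On a 0–1 scale: 211.735/255 = 0.8303 → 0.830.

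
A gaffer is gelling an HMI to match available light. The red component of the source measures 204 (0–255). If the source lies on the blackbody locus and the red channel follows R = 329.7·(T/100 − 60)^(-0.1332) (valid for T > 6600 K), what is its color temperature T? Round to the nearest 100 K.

(t − 60)^(-0.1332) = 204/329.7 = 0.61874.
t − 60 = 0.61874^(1/-0.1332) = 0.61874^(-7.508) = 36.748, so t = 96.748.
T = 100·t = 9675 K → 9700 K to the nearest 100 K.

9700 K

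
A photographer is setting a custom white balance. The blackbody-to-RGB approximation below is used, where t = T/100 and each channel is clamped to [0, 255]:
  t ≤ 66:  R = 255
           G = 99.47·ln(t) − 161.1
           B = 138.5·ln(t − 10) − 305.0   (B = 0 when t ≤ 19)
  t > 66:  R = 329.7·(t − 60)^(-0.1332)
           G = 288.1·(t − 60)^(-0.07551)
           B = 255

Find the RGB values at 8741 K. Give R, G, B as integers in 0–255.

t = 8741/100 = 87.41; the t > 66 branch applies.
R = 329.7·(87.41 − 60)^(-0.1332) = 329.7·27.41^(-0.1332) = 329.7·0.64338 = 212.124.
G = 288.1·(87.41 − 60)^(-0.07551) = 288.1·27.41^(-0.07551) = 288.1·0.77880 = 224.371.
B = 255 by definition for t > 66.
Rounded: (212, 224, 255).

R=212, G=224, B=255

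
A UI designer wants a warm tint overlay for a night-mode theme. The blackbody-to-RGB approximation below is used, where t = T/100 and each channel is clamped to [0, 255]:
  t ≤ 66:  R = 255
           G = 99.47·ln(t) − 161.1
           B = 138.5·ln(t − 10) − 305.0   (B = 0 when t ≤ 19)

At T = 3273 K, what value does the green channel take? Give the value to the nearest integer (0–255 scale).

t = 3273/100 = 32.73; the t ≤ 66 branch applies.
G = 99.47·ln 32.73 − 161.1 = 99.47·3.4883 − 161.1 = 185.880.
Rounded: 186.

186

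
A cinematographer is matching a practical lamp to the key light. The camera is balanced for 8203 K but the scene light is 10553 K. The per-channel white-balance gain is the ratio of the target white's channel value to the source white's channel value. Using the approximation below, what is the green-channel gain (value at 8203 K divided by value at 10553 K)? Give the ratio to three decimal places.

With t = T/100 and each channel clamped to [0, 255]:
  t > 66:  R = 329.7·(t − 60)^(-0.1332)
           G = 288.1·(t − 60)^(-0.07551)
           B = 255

1.056

At 10553 K (t = 105.53):
  G = 288.1·(105.53 − 60)^(-0.07551) = 288.1·45.53^(-0.07551) = 288.1·0.74952 = 215.936.
At 8203 K (t = 82.03):
  G = 288.1·(82.03 − 60)^(-0.07551) = 288.1·22.03^(-0.07551) = 288.1·0.79175 = 228.104.
Gain = 228.104 / 215.936 = 1.0563 → 1.056.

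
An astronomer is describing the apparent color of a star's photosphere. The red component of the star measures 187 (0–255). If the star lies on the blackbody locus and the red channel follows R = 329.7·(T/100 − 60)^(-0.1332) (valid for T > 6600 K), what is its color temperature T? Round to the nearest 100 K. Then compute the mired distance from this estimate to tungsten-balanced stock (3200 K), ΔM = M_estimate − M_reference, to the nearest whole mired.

(t − 60)^(-0.1332) = 187/329.7 = 0.56718.
t − 60 = 0.56718^(1/-0.1332) = 0.56718^(-7.508) = 70.620, so t = 130.620.
T = 100·t = 13062 K → 13100 K to the nearest 100 K.
M_estimate = 10⁶/13100 = 76.34; M_reference = 10⁶/3200 = 312.50.
ΔM = 76.34 − 312.50 = -236.16 → -236 mireds.

-236 mireds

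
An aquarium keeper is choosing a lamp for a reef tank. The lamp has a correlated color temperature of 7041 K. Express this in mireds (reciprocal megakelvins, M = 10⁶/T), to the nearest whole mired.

142 mireds

M = 10⁶ / 7041 = 142.025 → 142 mireds.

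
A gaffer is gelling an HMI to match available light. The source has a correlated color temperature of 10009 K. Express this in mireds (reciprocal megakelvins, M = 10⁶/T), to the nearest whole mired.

M = 10⁶ / 10009 = 99.910 → 100 mireds.

100 mireds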